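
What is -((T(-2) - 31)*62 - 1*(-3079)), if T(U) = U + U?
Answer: -909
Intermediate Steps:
T(U) = 2*U
-((T(-2) - 31)*62 - 1*(-3079)) = -((2*(-2) - 31)*62 - 1*(-3079)) = -((-4 - 31)*62 + 3079) = -(-35*62 + 3079) = -(-2170 + 3079) = -1*909 = -909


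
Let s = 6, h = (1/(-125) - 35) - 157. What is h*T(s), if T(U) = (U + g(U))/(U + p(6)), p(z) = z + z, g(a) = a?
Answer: -48002/375 ≈ -128.01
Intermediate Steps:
h = -24001/125 (h = (-1/125 - 35) - 157 = -4376/125 - 157 = -24001/125 ≈ -192.01)
p(z) = 2*z
T(U) = 2*U/(12 + U) (T(U) = (U + U)/(U + 2*6) = (2*U)/(U + 12) = (2*U)/(12 + U) = 2*U/(12 + U))
h*T(s) = -48002*6/(125*(12 + 6)) = -48002*6/(125*18) = -24001/125*⅔ = -48002/375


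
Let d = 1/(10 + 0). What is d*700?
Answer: 70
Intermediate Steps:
d = ⅒ (d = 1/10 = ⅒ ≈ 0.10000)
d*700 = (⅒)*700 = 70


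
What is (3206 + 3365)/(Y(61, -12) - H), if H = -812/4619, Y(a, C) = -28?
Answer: -30351449/128520 ≈ -236.16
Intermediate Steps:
H = -812/4619 (H = -812*1/4619 = -812/4619 ≈ -0.17580)
(3206 + 3365)/(Y(61, -12) - H) = (3206 + 3365)/(-28 - 1*(-812/4619)) = 6571/(-28 + 812/4619) = 6571/(-128520/4619) = 6571*(-4619/128520) = -30351449/128520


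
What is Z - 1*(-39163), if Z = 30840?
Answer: 70003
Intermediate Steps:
Z - 1*(-39163) = 30840 - 1*(-39163) = 30840 + 39163 = 70003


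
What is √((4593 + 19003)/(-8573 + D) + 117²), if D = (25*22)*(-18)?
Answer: √95325694477/2639 ≈ 116.99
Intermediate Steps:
D = -9900 (D = 550*(-18) = -9900)
√((4593 + 19003)/(-8573 + D) + 117²) = √((4593 + 19003)/(-8573 - 9900) + 117²) = √(23596/(-18473) + 13689) = √(23596*(-1/18473) + 13689) = √(-23596/18473 + 13689) = √(252853301/18473) = √95325694477/2639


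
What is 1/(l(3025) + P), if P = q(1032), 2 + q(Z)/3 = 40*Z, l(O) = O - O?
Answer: 1/123834 ≈ 8.0753e-6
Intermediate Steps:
l(O) = 0
q(Z) = -6 + 120*Z (q(Z) = -6 + 3*(40*Z) = -6 + 120*Z)
P = 123834 (P = -6 + 120*1032 = -6 + 123840 = 123834)
1/(l(3025) + P) = 1/(0 + 123834) = 1/123834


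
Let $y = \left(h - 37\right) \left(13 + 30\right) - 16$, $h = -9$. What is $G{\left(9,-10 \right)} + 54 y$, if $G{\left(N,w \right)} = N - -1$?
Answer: $-107666$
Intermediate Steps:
$G{\left(N,w \right)} = 1 + N$ ($G{\left(N,w \right)} = N + 1 = 1 + N$)
$y = -1994$ ($y = \left(-9 - 37\right) \left(13 + 30\right) - 16 = \left(-46\right) 43 - 16 = -1978 - 16 = -1994$)
$G{\left(9,-10 \right)} + 54 y = \left(1 + 9\right) + 54 \left(-1994\right) = 10 - 107676 = -107666$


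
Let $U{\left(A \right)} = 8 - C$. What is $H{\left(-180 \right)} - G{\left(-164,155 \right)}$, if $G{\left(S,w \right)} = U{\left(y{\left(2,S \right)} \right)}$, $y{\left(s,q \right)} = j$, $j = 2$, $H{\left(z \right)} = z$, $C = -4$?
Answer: $-192$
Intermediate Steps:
$y{\left(s,q \right)} = 2$
$U{\left(A \right)} = 12$ ($U{\left(A \right)} = 8 - -4 = 8 + 4 = 12$)
$G{\left(S,w \right)} = 12$
$H{\left(-180 \right)} - G{\left(-164,155 \right)} = -180 - 12 = -192$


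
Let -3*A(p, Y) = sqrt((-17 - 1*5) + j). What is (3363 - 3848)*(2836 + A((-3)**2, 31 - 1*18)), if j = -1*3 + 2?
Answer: -1375460 + 485*I*sqrt(23)/3 ≈ -1.3755e+6 + 775.33*I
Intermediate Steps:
j = -1 (j = -3 + 2 = -1)
A(p, Y) = -I*sqrt(23)/3 (A(p, Y) = -sqrt((-17 - 1*5) - 1)/3 = -sqrt((-17 - 5) - 1)/3 = -sqrt(-22 - 1)/3 = -I*sqrt(23)/3)
(3363 - 3848)*(2836 + A((-3)**2, 31 - 1*18)) = (3363 - 3848)*(2836 - I*sqrt(23)/3) = -485*(2836 - I*sqrt(23)/3) = -1375460 + 485*I*sqrt(23)/3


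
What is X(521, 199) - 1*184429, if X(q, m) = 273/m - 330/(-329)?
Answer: -12074595572/65471 ≈ -1.8443e+5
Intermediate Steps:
X(q, m) = 330/329 + 273/m (X(q, m) = 273/m - 330*(-1/329) = 273/m + 330/329 = 330/329 + 273/m)
X(521, 199) - 1*184429 = (330/329 + 273/199) - 1*184429 = (330/329 + 273*(1/199)) - 184429 = (330/329 + 273/199) - 184429 = 155487/65471 - 184429 = -12074595572/65471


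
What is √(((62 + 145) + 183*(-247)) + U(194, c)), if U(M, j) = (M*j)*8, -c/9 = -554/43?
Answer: √249551790/43 ≈ 367.38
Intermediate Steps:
c = 4986/43 (c = -(-4986)/43 = -9*(-554/43) = 4986/43 ≈ 115.95)
U(M, j) = 8*M*j
√(((62 + 145) + 183*(-247)) + U(194, c)) = √(((62 + 145) + 183*(-247)) + 8*194*(4986/43)) = √((207 - 45201) + 7738272/43) = √(-44994 + 7738272/43) = √(5803530/43) = √249551790/43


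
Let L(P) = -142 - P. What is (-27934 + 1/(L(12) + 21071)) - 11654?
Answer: -828062195/20917 ≈ -39588.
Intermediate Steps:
(-27934 + 1/(L(12) + 21071)) - 11654 = (-27934 + 1/((-142 - 1*12) + 21071)) - 11654 = (-27934 + 1/((-142 - 12) + 21071)) - 11654 = (-27934 + 1/(-154 + 21071)) - 11654 = (-27934 + 1/20917) - 11654 = -584295477/20917 - 11654 = -828062195/20917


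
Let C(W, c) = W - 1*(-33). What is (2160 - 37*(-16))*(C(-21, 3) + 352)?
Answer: 1001728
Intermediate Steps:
C(W, c) = 33 + W (C(W, c) = W + 33 = 33 + W)
(2160 - 37*(-16))*(C(-21, 3) + 352) = (2160 - 37*(-16))*((33 - 21) + 352) = (2160 + 592)*(12 + 352) = 2752*364 = 1001728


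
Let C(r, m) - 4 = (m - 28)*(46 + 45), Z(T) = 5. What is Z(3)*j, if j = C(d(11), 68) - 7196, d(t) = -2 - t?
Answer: -17760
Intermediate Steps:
C(r, m) = -2544 + 91*m (C(r, m) = 4 + (m - 28)*(46 + 45) = 4 + (-28 + m)*91 = 4 + (-2548 + 91*m) = -2544 + 91*m)
j = -3552 (j = (-2544 + 91*68) - 7196 = (-2544 + 6188) - 7196 = 3644 - 7196 = -3552)
Z(3)*j = 5*(-3552) = -17760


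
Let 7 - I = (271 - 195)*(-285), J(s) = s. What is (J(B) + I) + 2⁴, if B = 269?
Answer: 21952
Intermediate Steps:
I = 21667 (I = 7 - (271 - 195)*(-285) = 7 - 76*(-285) = 7 - 1*(-21660) = 7 + 21660 = 21667)
(J(B) + I) + 2⁴ = (269 + 21667) + 2⁴ = 21936 + 16 = 21952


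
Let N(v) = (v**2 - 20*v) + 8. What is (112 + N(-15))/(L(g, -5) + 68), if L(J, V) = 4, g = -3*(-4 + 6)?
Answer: 215/24 ≈ 8.9583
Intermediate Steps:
N(v) = 8 + v**2 - 20*v
g = -6 (g = -3*2 = -6)
(112 + N(-15))/(L(g, -5) + 68) = (112 + (8 + (-15)**2 - 20*(-15)))/(4 + 68) = (112 + (8 + 225 + 300))/72 = (112 + 533)*(1/72) = 645*(1/72) = 215/24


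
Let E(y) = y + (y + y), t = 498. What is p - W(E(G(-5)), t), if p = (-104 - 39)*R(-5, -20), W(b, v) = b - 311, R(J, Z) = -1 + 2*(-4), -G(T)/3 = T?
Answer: 1553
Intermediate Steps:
G(T) = -3*T
R(J, Z) = -9 (R(J, Z) = -1 - 8 = -9)
E(y) = 3*y (E(y) = y + 2*y = 3*y)
W(b, v) = -311 + b
p = 1287 (p = (-104 - 39)*(-9) = -143*(-9) = 1287)
p - W(E(G(-5)), t) = 1287 - (-311 + 3*(-3*(-5))) = 1287 - (-311 + 3*15) = 1287 - (-311 + 45) = 1287 - 1*(-266) = 1287 + 266 = 1553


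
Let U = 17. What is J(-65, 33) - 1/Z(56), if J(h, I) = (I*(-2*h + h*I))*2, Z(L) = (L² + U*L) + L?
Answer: -551110561/4144 ≈ -1.3299e+5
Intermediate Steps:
Z(L) = L² + 18*L (Z(L) = (L² + 17*L) + L = L² + 18*L)
J(h, I) = 2*I*(-2*h + I*h) (J(h, I) = (I*(-2*h + I*h))*2 = 2*I*(-2*h + I*h))
J(-65, 33) - 1/Z(56) = 2*33*(-65)*(-2 + 33) - 1/(56*(18 + 56)) = 2*33*(-65)*31 - 1/(56*74) = -132990 - 1/4144 = -551110561/4144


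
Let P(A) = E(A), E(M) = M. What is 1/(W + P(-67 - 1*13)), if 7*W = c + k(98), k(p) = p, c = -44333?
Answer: -7/44795 ≈ -0.00015627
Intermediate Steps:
W = -44235/7 (W = (-44333 + 98)/7 = (⅐)*(-44235) = -44235/7 ≈ -6319.3)
P(A) = A
1/(W + P(-67 - 1*13)) = 1/(-44235/7 + (-67 - 1*13)) = 1/(-44235/7 + (-67 - 13)) = 1/(-44235/7 - 80) = 1/(-44795/7) = -7/44795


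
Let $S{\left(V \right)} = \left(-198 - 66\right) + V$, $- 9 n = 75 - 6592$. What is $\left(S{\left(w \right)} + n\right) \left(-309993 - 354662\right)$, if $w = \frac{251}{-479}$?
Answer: $- \frac{1316867658400}{4311} \approx -3.0547 \cdot 10^{8}$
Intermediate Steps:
$w = - \frac{251}{479}$ ($w = 251 \left(- \frac{1}{479}\right) = - \frac{251}{479} \approx -0.52401$)
$n = \frac{6517}{9}$ ($n = - \frac{75 - 6592}{9} = \left(- \frac{1}{9}\right) \left(-6517\right) = \frac{6517}{9} \approx 724.11$)
$S{\left(V \right)} = -264 + V$
$\left(S{\left(w \right)} + n\right) \left(-309993 - 354662\right) = \left(\left(-264 - \frac{251}{479}\right) + \frac{6517}{9}\right) \left(-309993 - 354662\right) = \left(- \frac{126707}{479} + \frac{6517}{9}\right) \left(-664655\right) = \frac{1981280}{4311} \left(-664655\right) = - \frac{1316867658400}{4311}$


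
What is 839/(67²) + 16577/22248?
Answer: 93080225/99871272 ≈ 0.93200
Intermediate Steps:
839/(67²) + 16577/22248 = 839/4489 + 16577*(1/22248) = 839*(1/4489) + 16577/22248 = 839/4489 + 16577/22248 = 93080225/99871272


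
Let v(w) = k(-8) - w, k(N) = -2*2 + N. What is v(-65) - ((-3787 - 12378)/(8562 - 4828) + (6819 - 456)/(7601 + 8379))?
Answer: 1698515609/29834660 ≈ 56.931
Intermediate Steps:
k(N) = -4 + N
v(w) = -12 - w (v(w) = (-4 - 8) - w = -12 - w)
v(-65) - ((-3787 - 12378)/(8562 - 4828) + (6819 - 456)/(7601 + 8379)) = (-12 - 1*(-65)) - ((-3787 - 12378)/(8562 - 4828) + (6819 - 456)/(7601 + 8379)) = (-12 + 65) - (-16165/3734 + 6363/15980) = 53 - (-16165*1/3734 + 6363*(1/15980)) = 53 - (-16165/3734 + 6363/15980) = 53 - 1*(-117278629/29834660) = 53 + 117278629/29834660 = 1698515609/29834660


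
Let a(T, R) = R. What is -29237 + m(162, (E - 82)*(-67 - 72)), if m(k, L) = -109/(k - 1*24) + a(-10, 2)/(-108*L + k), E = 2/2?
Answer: -817594737571/27963630 ≈ -29238.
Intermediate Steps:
E = 1 (E = 2*(½) = 1)
m(k, L) = -109/(-24 + k) + 2/(k - 108*L) (m(k, L) = -109/(k - 1*24) + 2/(-108*L + k) = -109/(k - 24) + 2/(k - 108*L) = -109/(-24 + k) + 2/(k - 108*L))
-29237 + m(162, (E - 82)*(-67 - 72)) = -29237 + (48 - 11772*(1 - 82)*(-67 - 72) + 107*162)/(-1*162² - 2592*(1 - 82)*(-67 - 72) + 24*162 + 108*((1 - 82)*(-67 - 72))*162) = -29237 + (48 - (-953532)*(-139) + 17334)/(-1*26244 - (-209952)*(-139) + 3888 + 108*(-81*(-139))*162) = -29237 + (48 - 11772*11259 + 17334)/(-26244 - 2592*11259 + 3888 + 108*11259*162) = -29237 + (48 - 132540948 + 17334)/(-26244 - 29183328 + 3888 + 196987464) = -29237 - 132523566/167781780 = -29237 + (1/167781780)*(-132523566) = -29237 - 22087261/27963630 = -817594737571/27963630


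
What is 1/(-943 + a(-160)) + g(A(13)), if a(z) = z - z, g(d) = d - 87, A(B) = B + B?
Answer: -57524/943 ≈ -61.001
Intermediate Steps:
A(B) = 2*B
g(d) = -87 + d
a(z) = 0
1/(-943 + a(-160)) + g(A(13)) = 1/(-943 + 0) + (-87 + 2*13) = 1/(-943) + (-87 + 26) = -1/943 - 61 = -57524/943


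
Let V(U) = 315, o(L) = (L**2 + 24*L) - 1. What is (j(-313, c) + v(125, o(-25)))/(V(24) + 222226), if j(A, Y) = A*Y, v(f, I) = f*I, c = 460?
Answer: -140980/222541 ≈ -0.63350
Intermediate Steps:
o(L) = -1 + L**2 + 24*L
v(f, I) = I*f
(j(-313, c) + v(125, o(-25)))/(V(24) + 222226) = (-313*460 + (-1 + (-25)**2 + 24*(-25))*125)/(315 + 222226) = (-143980 + (-1 + 625 - 600)*125)/222541 = (-143980 + 24*125)*(1/222541) = (-143980 + 3000)*(1/222541) = -140980*1/222541 = -140980/222541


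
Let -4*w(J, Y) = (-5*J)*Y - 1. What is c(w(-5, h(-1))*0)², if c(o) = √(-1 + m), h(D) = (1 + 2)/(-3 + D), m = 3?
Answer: 2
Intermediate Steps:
h(D) = 3/(-3 + D)
w(J, Y) = ¼ + 5*J*Y/4 (w(J, Y) = -((-5*J)*Y - 1)/4 = -(-5*J*Y - 1)/4 = -(-1 - 5*J*Y)/4 = ¼ + 5*J*Y/4)
c(o) = √2 (c(o) = √(-1 + 3) = √2)
c(w(-5, h(-1))*0)² = (√2)² = 2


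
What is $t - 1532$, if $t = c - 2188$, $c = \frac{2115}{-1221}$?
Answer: $- \frac{1514745}{407} \approx -3721.7$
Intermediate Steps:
$c = - \frac{705}{407}$ ($c = 2115 \left(- \frac{1}{1221}\right) = - \frac{705}{407} \approx -1.7322$)
$t = - \frac{891221}{407}$ ($t = - \frac{705}{407} - 2188 = - \frac{891221}{407} \approx -2189.7$)
$t - 1532 = - \frac{891221}{407} - 1532 = - \frac{1514745}{407}$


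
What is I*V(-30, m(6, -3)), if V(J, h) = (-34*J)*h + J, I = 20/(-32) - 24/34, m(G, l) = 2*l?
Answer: 556575/68 ≈ 8184.9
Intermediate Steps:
I = -181/136 (I = 20*(-1/32) - 24*1/34 = -5/8 - 12/17 = -181/136 ≈ -1.3309)
V(J, h) = J - 34*J*h (V(J, h) = -34*J*h + J = J - 34*J*h)
I*V(-30, m(6, -3)) = -(-2715)*(1 - 68*(-3))/68 = -(-2715)*(1 - 34*(-6))/68 = -(-2715)*(1 + 204)/68 = -(-2715)*205/68 = -181/136*(-6150) = 556575/68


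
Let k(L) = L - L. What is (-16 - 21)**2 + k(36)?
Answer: 1369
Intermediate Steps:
k(L) = 0
(-16 - 21)**2 + k(36) = (-16 - 21)**2 + 0 = (-37)**2 + 0 = 1369 + 0 = 1369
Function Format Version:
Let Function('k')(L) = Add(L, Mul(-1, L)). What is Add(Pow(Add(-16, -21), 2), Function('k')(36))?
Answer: 1369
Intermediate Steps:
Function('k')(L) = 0
Add(Pow(Add(-16, -21), 2), Function('k')(36)) = Add(Pow(Add(-16, -21), 2), 0) = Add(Pow(-37, 2), 0) = Add(1369, 0) = 1369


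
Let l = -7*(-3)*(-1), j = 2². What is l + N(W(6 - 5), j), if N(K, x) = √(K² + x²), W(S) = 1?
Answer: -21 + √17 ≈ -16.877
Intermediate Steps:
j = 4
l = -21 (l = 21*(-1) = -21)
l + N(W(6 - 5), j) = -21 + √(1² + 4²) = -21 + √(1 + 16) = -21 + √17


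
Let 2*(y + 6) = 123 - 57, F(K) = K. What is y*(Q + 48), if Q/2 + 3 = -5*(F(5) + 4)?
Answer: -1296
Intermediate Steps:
y = 27 (y = -6 + (123 - 57)/2 = -6 + (1/2)*66 = -6 + 33 = 27)
Q = -96 (Q = -6 + 2*(-5*(5 + 4)) = -6 + 2*(-5*9) = -6 + 2*(-45) = -6 - 90 = -96)
y*(Q + 48) = 27*(-96 + 48) = 27*(-48) = -1296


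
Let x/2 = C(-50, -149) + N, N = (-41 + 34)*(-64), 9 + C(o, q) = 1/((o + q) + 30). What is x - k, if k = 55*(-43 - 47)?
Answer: 984930/169 ≈ 5828.0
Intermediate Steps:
C(o, q) = -9 + 1/(30 + o + q) (C(o, q) = -9 + 1/((o + q) + 30) = -9 + 1/(30 + o + q))
k = -4950 (k = 55*(-90) = -4950)
N = 448 (N = -7*(-64) = 448)
x = 148380/169 (x = 2*((-269 - 9*(-50) - 9*(-149))/(30 - 50 - 149) + 448) = 2*((-269 + 450 + 1341)/(-169) + 448) = 2*(-1/169*1522 + 448) = 2*(-1522/169 + 448) = 2*(74190/169) = 148380/169 ≈ 877.99)
x - k = 148380/169 - 1*(-4950) = 148380/169 + 4950 = 984930/169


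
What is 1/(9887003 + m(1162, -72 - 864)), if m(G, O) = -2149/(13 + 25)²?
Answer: 1444/14276830183 ≈ 1.0114e-7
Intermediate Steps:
m(G, O) = -2149/1444 (m(G, O) = -2149/(38²) = -2149/1444)
1/(9887003 + m(1162, -72 - 864)) = 1/(9887003 - 2149/1444) = 1/(14276830183/1444) = 1444/14276830183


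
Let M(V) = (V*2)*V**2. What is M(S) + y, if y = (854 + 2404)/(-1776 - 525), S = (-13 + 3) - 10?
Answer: -12273086/767 ≈ -16001.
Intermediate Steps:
S = -20 (S = -10 - 10 = -20)
M(V) = 2*V**3 (M(V) = (2*V)*V**2 = 2*V**3)
y = -1086/767 (y = 3258/(-2301) = 3258*(-1/2301) = -1086/767 ≈ -1.4159)
M(S) + y = 2*(-20)**3 - 1086/767 = 2*(-8000) - 1086/767 = -16000 - 1086/767 = -12273086/767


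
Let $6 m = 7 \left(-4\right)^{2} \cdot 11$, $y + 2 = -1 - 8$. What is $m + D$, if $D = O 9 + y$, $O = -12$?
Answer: $\frac{259}{3} \approx 86.333$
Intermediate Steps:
$y = -11$ ($y = -2 - 9 = -11$)
$D = -119$ ($D = \left(-12\right) 9 - 11 = -108 - 11 = -119$)
$m = \frac{616}{3}$ ($m = \frac{7 \left(-4\right)^{2} \cdot 11}{6} = \frac{7 \cdot 16 \cdot 11}{6} = \frac{112 \cdot 11}{6} = \frac{1}{6} \cdot 1232 = \frac{616}{3} \approx 205.33$)
$m + D = \frac{616}{3} - 119 = \frac{259}{3}$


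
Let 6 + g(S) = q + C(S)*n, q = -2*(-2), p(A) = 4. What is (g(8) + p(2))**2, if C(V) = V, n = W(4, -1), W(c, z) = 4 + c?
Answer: 4356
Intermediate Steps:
q = 4
n = 8 (n = 4 + 4 = 8)
g(S) = -2 + 8*S (g(S) = -6 + (4 + S*8) = -6 + (4 + 8*S) = -2 + 8*S)
(g(8) + p(2))**2 = ((-2 + 8*8) + 4)**2 = ((-2 + 64) + 4)**2 = (62 + 4)**2 = 66**2 = 4356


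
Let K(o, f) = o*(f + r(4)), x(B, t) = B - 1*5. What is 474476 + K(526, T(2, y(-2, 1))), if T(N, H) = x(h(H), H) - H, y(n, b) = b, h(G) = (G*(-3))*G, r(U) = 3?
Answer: 471320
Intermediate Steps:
h(G) = -3*G² (h(G) = (-3*G)*G = -3*G²)
x(B, t) = -5 + B (x(B, t) = B - 5 = -5 + B)
T(N, H) = -5 - H - 3*H² (T(N, H) = (-5 - 3*H²) - H = -5 - H - 3*H²)
K(o, f) = o*(3 + f) (K(o, f) = o*(f + 3) = o*(3 + f))
474476 + K(526, T(2, y(-2, 1))) = 474476 + 526*(3 + (-5 - 1*1 - 3*1²)) = 474476 + 526*(3 + (-5 - 1 - 3*1)) = 474476 + 526*(3 + (-5 - 1 - 3)) = 474476 + 526*(3 - 9) = 474476 + 526*(-6) = 474476 - 3156 = 471320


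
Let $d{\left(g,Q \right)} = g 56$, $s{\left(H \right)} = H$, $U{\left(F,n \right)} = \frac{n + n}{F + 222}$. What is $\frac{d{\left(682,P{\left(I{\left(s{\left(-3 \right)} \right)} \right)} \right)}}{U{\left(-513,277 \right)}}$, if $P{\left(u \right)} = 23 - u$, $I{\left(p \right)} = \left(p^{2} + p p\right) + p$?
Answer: $- \frac{5556936}{277} \approx -20061.0$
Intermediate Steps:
$U{\left(F,n \right)} = \frac{2 n}{222 + F}$
$I{\left(p \right)} = p + 2 p^{2}$ ($I{\left(p \right)} = \left(p^{2} + p^{2}\right) + p = 2 p^{2} + p = p + 2 p^{2}$)
$d{\left(g,Q \right)} = 56 g$
$\frac{d{\left(682,P{\left(I{\left(s{\left(-3 \right)} \right)} \right)} \right)}}{U{\left(-513,277 \right)}} = \frac{56 \cdot 682}{2 \cdot 277 \frac{1}{222 - 513}} = \frac{38192}{2 \cdot 277 \frac{1}{-291}} = \frac{38192}{2 \cdot 277 \left(- \frac{1}{291}\right)} = \frac{38192}{- \frac{554}{291}} = 38192 \left(- \frac{291}{554}\right) = - \frac{5556936}{277}$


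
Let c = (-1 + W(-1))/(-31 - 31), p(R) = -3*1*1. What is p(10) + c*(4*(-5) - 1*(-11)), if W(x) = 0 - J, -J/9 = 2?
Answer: -33/62 ≈ -0.53226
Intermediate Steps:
J = -18 (J = -9*2 = -18)
W(x) = 18 (W(x) = 0 - 1*(-18) = 0 + 18 = 18)
p(R) = -3 (p(R) = -3*1 = -3)
c = -17/62 (c = (-1 + 18)/(-31 - 31) = 17/(-62) = 17*(-1/62) = -17/62 ≈ -0.27419)
p(10) + c*(4*(-5) - 1*(-11)) = -3 - 17*(4*(-5) - 1*(-11))/62 = -3 - 17*(-20 + 11)/62 = -3 - 17/62*(-9) = -3 + 153/62 = -33/62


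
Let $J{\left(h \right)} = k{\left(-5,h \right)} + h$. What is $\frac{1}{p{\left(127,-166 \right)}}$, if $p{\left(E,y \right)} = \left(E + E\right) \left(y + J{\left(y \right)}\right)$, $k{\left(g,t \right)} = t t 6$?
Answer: $\frac{1}{41911016} \approx 2.386 \cdot 10^{-8}$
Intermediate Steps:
$k{\left(g,t \right)} = 6 t^{2}$ ($k{\left(g,t \right)} = t^{2} \cdot 6 = 6 t^{2}$)
$J{\left(h \right)} = h + 6 h^{2}$ ($J{\left(h \right)} = 6 h^{2} + h = h + 6 h^{2}$)
$p{\left(E,y \right)} = 2 E \left(y + y \left(1 + 6 y\right)\right)$ ($p{\left(E,y \right)} = \left(E + E\right) \left(y + y \left(1 + 6 y\right)\right) = 2 E \left(y + y \left(1 + 6 y\right)\right)$)
$\frac{1}{p{\left(127,-166 \right)}} = \frac{1}{4 \cdot 127 \left(-166\right) \left(1 + 3 \left(-166\right)\right)} = \frac{1}{4 \cdot 127 \left(-166\right) \left(1 - 498\right)} = \frac{1}{4 \cdot 127 \left(-166\right) \left(-497\right)} = \frac{1}{41911016}$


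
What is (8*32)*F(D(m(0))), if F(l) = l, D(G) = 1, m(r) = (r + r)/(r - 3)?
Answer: 256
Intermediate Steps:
m(r) = 2*r/(-3 + r) (m(r) = (2*r)/(-3 + r) = 2*r/(-3 + r))
(8*32)*F(D(m(0))) = (8*32)*1 = 256*1 = 256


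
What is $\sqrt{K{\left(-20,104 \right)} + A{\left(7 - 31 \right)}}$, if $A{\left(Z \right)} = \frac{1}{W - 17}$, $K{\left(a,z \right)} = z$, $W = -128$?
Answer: $\frac{\sqrt{2186455}}{145} \approx 10.198$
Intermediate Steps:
$A{\left(Z \right)} = - \frac{1}{145}$ ($A{\left(Z \right)} = \frac{1}{-128 - 17} = \frac{1}{-145} = - \frac{1}{145}$)
$\sqrt{K{\left(-20,104 \right)} + A{\left(7 - 31 \right)}} = \sqrt{104 - \frac{1}{145}} = \sqrt{\frac{15079}{145}} = \frac{\sqrt{2186455}}{145}$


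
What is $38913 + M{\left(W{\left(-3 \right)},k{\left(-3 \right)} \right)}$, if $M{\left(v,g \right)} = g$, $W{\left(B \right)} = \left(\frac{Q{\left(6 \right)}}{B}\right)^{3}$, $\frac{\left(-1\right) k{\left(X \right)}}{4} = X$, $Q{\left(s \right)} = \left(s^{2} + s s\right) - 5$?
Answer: $38925$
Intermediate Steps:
$Q{\left(s \right)} = -5 + 2 s^{2}$ ($Q{\left(s \right)} = \left(s^{2} + s^{2}\right) - 5 = 2 s^{2} - 5 = -5 + 2 s^{2}$)
$k{\left(X \right)} = - 4 X$
$W{\left(B \right)} = \frac{300763}{B^{3}}$ ($W{\left(B \right)} = \left(\frac{-5 + 2 \cdot 6^{2}}{B}\right)^{3} = \left(\frac{-5 + 2 \cdot 36}{B}\right)^{3} = \left(\frac{-5 + 72}{B}\right)^{3} = \left(\frac{67}{B}\right)^{3} = \frac{300763}{B^{3}}$)
$38913 + M{\left(W{\left(-3 \right)},k{\left(-3 \right)} \right)} = 38913 - -12 = 38913 + 12 = 38925$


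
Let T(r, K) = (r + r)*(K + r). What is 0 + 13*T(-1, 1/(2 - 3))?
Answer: 52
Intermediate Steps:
T(r, K) = 2*r*(K + r) (T(r, K) = (2*r)*(K + r) = 2*r*(K + r))
0 + 13*T(-1, 1/(2 - 3)) = 0 + 13*(2*(-1)*(1/(2 - 3) - 1)) = 0 + 13*(2*(-1)*(1/(-1) - 1)) = 0 + 13*(2*(-1)*(-1 - 1)) = 0 + 13*(2*(-1)*(-2)) = 0 + 13*4 = 0 + 52 = 52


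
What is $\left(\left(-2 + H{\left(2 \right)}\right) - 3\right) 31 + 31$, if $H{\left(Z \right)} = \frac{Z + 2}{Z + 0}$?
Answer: $-62$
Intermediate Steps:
$H{\left(Z \right)} = \frac{2 + Z}{Z}$
$\left(\left(-2 + H{\left(2 \right)}\right) - 3\right) 31 + 31 = \left(\left(-2 + \frac{2 + 2}{2}\right) - 3\right) 31 + 31 = \left(\left(-2 + \frac{1}{2} \cdot 4\right) - 3\right) 31 + 31 = \left(\left(-2 + 2\right) - 3\right) 31 + 31 = \left(0 - 3\right) 31 + 31 = \left(-3\right) 31 + 31 = -93 + 31 = -62$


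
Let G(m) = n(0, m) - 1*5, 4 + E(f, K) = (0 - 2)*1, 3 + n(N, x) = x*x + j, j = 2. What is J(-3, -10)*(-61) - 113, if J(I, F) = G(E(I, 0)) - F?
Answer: -2553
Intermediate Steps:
n(N, x) = -1 + x² (n(N, x) = -3 + (x*x + 2) = -3 + (x² + 2) = -3 + (2 + x²) = -1 + x²)
E(f, K) = -6 (E(f, K) = -4 + (0 - 2)*1 = -4 - 2*1 = -4 - 2 = -6)
G(m) = -6 + m² (G(m) = (-1 + m²) - 1*5 = (-1 + m²) - 5 = -6 + m²)
J(I, F) = 30 - F (J(I, F) = (-6 + (-6)²) - F = (-6 + 36) - F = 30 - F)
J(-3, -10)*(-61) - 113 = (30 - 1*(-10))*(-61) - 113 = (30 + 10)*(-61) - 113 = 40*(-61) - 113 = -2440 - 113 = -2553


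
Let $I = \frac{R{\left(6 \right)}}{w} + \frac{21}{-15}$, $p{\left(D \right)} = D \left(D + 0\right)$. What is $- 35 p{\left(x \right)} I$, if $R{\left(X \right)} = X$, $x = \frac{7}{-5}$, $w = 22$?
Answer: $\frac{21266}{275} \approx 77.331$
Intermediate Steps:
$x = - \frac{7}{5}$ ($x = 7 \left(- \frac{1}{5}\right) = - \frac{7}{5} \approx -1.4$)
$p{\left(D \right)} = D^{2}$ ($p{\left(D \right)} = D D = D^{2}$)
$I = - \frac{62}{55}$ ($I = \frac{6}{22} + \frac{21}{-15} = 6 \cdot \frac{1}{22} + 21 \left(- \frac{1}{15}\right) = \frac{3}{11} - \frac{7}{5} = - \frac{62}{55} \approx -1.1273$)
$- 35 p{\left(x \right)} I = - 35 \left(- \frac{7}{5}\right)^{2} \left(- \frac{62}{55}\right) = \left(-35\right) \frac{49}{25} \left(- \frac{62}{55}\right) = \left(- \frac{343}{5}\right) \left(- \frac{62}{55}\right) = \frac{21266}{275}$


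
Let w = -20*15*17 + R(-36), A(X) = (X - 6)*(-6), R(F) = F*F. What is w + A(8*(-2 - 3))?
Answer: -3528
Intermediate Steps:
R(F) = F²
A(X) = 36 - 6*X (A(X) = (-6 + X)*(-6) = 36 - 6*X)
w = -3804 (w = -20*15*17 + (-36)² = -300*17 + 1296 = -5100 + 1296 = -3804)
w + A(8*(-2 - 3)) = -3804 + (36 - 48*(-2 - 3)) = -3804 + (36 - 48*(-5)) = -3804 + (36 - 6*(-40)) = -3804 + (36 + 240) = -3804 + 276 = -3528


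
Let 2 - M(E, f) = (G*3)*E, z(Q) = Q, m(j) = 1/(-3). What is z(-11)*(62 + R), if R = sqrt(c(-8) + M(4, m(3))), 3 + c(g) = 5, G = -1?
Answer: -726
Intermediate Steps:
m(j) = -1/3
c(g) = 2 (c(g) = -3 + 5 = 2)
M(E, f) = 2 + 3*E (M(E, f) = 2 - (-1*3)*E = 2 - (-3)*E = 2 + 3*E)
R = 4 (R = sqrt(2 + (2 + 3*4)) = sqrt(2 + (2 + 12)) = sqrt(2 + 14) = sqrt(16) = 4)
z(-11)*(62 + R) = -11*(62 + 4) = -11*66 = -726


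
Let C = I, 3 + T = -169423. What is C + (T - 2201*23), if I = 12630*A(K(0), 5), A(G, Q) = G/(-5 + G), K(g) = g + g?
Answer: -220049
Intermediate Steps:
T = -169426 (T = -3 - 169423 = -169426)
K(g) = 2*g
I = 0 (I = 12630*((2*0)/(-5 + 2*0)) = 12630*(0/(-5 + 0)) = 12630*(0/(-5)) = 12630*(0*(-1/5)) = 12630*0 = 0)
C = 0
C + (T - 2201*23) = 0 + (-169426 - 2201*23) = 0 + (-169426 - 1*50623) = 0 + (-169426 - 50623) = 0 - 220049 = -220049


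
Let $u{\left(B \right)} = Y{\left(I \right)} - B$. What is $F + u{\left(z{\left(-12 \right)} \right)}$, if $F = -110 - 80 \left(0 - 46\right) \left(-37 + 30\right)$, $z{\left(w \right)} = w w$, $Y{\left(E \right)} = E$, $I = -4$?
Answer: $-26018$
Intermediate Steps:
$z{\left(w \right)} = w^{2}$
$u{\left(B \right)} = -4 - B$
$F = -25870$ ($F = -110 - 80 \left(\left(-46\right) \left(-7\right)\right) = -110 - 25760 = -25870$)
$F + u{\left(z{\left(-12 \right)} \right)} = -25870 - 148 = -26018$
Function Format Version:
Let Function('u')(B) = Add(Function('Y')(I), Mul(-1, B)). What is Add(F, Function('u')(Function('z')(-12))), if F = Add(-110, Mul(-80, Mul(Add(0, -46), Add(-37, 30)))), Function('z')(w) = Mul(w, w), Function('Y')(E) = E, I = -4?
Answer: -26018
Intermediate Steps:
Function('z')(w) = Pow(w, 2)
Function('u')(B) = Add(-4, Mul(-1, B))
F = -25870 (F = Add(-110, Mul(-80, Mul(-46, -7))) = Add(-110, Mul(-80, 322)) = Add(-110, -25760) = -25870)
Add(F, Function('u')(Function('z')(-12))) = Add(-25870, Add(-4, Mul(-1, Pow(-12, 2)))) = Add(-25870, Add(-4, Mul(-1, 144))) = Add(-25870, Add(-4, -144)) = Add(-25870, -148) = -26018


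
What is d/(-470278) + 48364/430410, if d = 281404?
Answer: -24593642612/50603088495 ≈ -0.48601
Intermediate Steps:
d/(-470278) + 48364/430410 = 281404/(-470278) + 48364/430410 = 281404*(-1/470278) + 48364*(1/430410) = -140702/235139 + 24182/215205 = -24593642612/50603088495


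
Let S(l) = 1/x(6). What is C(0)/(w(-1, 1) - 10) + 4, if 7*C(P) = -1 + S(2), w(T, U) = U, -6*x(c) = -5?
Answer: 1259/315 ≈ 3.9968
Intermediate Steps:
x(c) = ⅚ (x(c) = -⅙*(-5) = ⅚)
S(l) = 6/5 (S(l) = 1/(⅚) = 6/5)
C(P) = 1/35 (C(P) = (-1 + 6/5)/7 = (⅐)*(⅕) = 1/35)
C(0)/(w(-1, 1) - 10) + 4 = (1/35)/(1 - 10) + 4 = (1/35)/(-9) + 4 = -⅑*1/35 + 4 = -1/315 + 4 = 1259/315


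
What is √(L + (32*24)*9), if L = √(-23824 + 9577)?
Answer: √(6912 + 3*I*√1583) ≈ 83.141 + 0.7178*I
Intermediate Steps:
L = 3*I*√1583 (L = √(-14247) = 3*I*√1583 ≈ 119.36*I)
√(L + (32*24)*9) = √(3*I*√1583 + (32*24)*9) = √(3*I*√1583 + 768*9) = √(3*I*√1583 + 6912) = √(6912 + 3*I*√1583)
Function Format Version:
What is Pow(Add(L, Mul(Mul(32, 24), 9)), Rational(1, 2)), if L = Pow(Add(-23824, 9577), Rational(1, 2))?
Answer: Pow(Add(6912, Mul(3, I, Pow(1583, Rational(1, 2)))), Rational(1, 2)) ≈ Add(83.141, Mul(0.7178, I))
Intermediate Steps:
L = Mul(3, I, Pow(1583, Rational(1, 2))) (L = Pow(-14247, Rational(1, 2)) = Mul(3, I, Pow(1583, Rational(1, 2))) ≈ Mul(119.36, I))
Pow(Add(L, Mul(Mul(32, 24), 9)), Rational(1, 2)) = Pow(Add(Mul(3, I, Pow(1583, Rational(1, 2))), Mul(Mul(32, 24), 9)), Rational(1, 2)) = Pow(Add(Mul(3, I, Pow(1583, Rational(1, 2))), Mul(768, 9)), Rational(1, 2)) = Pow(Add(Mul(3, I, Pow(1583, Rational(1, 2))), 6912), Rational(1, 2)) = Pow(Add(6912, Mul(3, I, Pow(1583, Rational(1, 2)))), Rational(1, 2))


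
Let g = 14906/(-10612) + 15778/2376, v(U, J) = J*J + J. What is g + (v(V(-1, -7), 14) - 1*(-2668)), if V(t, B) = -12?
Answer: 9087279227/3151764 ≈ 2883.2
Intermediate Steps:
v(U, J) = J + J² (v(U, J) = J² + J = J + J²)
g = 16502435/3151764 (g = 14906*(-1/10612) + 15778*(1/2376) = -7453/5306 + 7889/1188 = 16502435/3151764 ≈ 5.2359)
g + (v(V(-1, -7), 14) - 1*(-2668)) = 16502435/3151764 + (14*(1 + 14) - 1*(-2668)) = 16502435/3151764 + (14*15 + 2668) = 16502435/3151764 + (210 + 2668) = 16502435/3151764 + 2878 = 9087279227/3151764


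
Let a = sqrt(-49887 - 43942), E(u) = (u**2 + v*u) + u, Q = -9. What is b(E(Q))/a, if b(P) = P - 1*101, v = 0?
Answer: 29*I*sqrt(93829)/93829 ≈ 0.094674*I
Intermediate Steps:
E(u) = u + u**2 (E(u) = (u**2 + 0*u) + u = (u**2 + 0) + u = u**2 + u = u + u**2)
b(P) = -101 + P (b(P) = P - 101 = -101 + P)
a = I*sqrt(93829) (a = sqrt(-93829) = I*sqrt(93829) ≈ 306.32*I)
b(E(Q))/a = (-101 - 9*(1 - 9))/((I*sqrt(93829))) = (-101 - 9*(-8))*(-I*sqrt(93829)/93829) = (-101 + 72)*(-I*sqrt(93829)/93829) = -(-29)*I*sqrt(93829)/93829 = 29*I*sqrt(93829)/93829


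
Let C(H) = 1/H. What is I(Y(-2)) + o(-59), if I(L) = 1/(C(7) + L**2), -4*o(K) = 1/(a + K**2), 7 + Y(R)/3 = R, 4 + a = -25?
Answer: 2861/2202376 ≈ 0.0012991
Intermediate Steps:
a = -29 (a = -4 - 25 = -29)
Y(R) = -21 + 3*R
C(H) = 1/H
o(K) = -1/(4*(-29 + K**2))
I(L) = 1/(1/7 + L**2)
I(Y(-2)) + o(-59) = 7/(1 + 7*(-21 + 3*(-2))**2) - 1/(-116 + 4*(-59)**2) = 7/(1 + 7*(-21 - 6)**2) - 1/(-116 + 4*3481) = 7/(1 + 7*(-27)**2) - 1/(-116 + 13924) = 7/(1 + 7*729) - 1/13808 = 7/(1 + 5103) - 1*1/13808 = 7/5104 - 1/13808 = 2861/2202376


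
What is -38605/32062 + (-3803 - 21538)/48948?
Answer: -450353447/261561796 ≈ -1.7218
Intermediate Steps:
-38605/32062 + (-3803 - 21538)/48948 = -38605*1/32062 - 25341*1/48948 = -38605/32062 - 8447/16316 = -450353447/261561796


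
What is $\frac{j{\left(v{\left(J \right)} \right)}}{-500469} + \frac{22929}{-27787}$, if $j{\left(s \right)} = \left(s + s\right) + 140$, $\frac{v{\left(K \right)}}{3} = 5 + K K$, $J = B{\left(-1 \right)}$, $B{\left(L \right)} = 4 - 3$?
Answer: $- \frac{11480144213}{13906532103} \approx -0.82552$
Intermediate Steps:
$B{\left(L \right)} = 1$ ($B{\left(L \right)} = 4 - 3 = 1$)
$J = 1$
$v{\left(K \right)} = 15 + 3 K^{2}$ ($v{\left(K \right)} = 3 \left(5 + K K\right) = 3 \left(5 + K^{2}\right) = 15 + 3 K^{2}$)
$j{\left(s \right)} = 140 + 2 s$ ($j{\left(s \right)} = 2 s + 140 = 140 + 2 s$)
$\frac{j{\left(v{\left(J \right)} \right)}}{-500469} + \frac{22929}{-27787} = \frac{140 + 2 \left(15 + 3 \cdot 1^{2}\right)}{-500469} + \frac{22929}{-27787} = \left(140 + 2 \left(15 + 3 \cdot 1\right)\right) \left(- \frac{1}{500469}\right) + 22929 \left(- \frac{1}{27787}\right) = \left(140 + 2 \left(15 + 3\right)\right) \left(- \frac{1}{500469}\right) - \frac{22929}{27787} = \left(140 + 2 \cdot 18\right) \left(- \frac{1}{500469}\right) - \frac{22929}{27787} = \left(140 + 36\right) \left(- \frac{1}{500469}\right) - \frac{22929}{27787} = 176 \left(- \frac{1}{500469}\right) - \frac{22929}{27787} = - \frac{176}{500469} - \frac{22929}{27787} = - \frac{11480144213}{13906532103}$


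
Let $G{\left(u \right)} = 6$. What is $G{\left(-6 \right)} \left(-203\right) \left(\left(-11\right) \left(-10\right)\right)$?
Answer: $-133980$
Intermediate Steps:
$G{\left(-6 \right)} \left(-203\right) \left(\left(-11\right) \left(-10\right)\right) = 6 \left(-203\right) \left(\left(-11\right) \left(-10\right)\right) = \left(-1218\right) 110 = -133980$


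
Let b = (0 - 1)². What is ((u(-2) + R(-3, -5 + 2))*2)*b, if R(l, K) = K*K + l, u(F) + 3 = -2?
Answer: 2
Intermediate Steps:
b = 1 (b = (-1)² = 1)
u(F) = -5 (u(F) = -3 - 2 = -5)
R(l, K) = l + K² (R(l, K) = K² + l = l + K²)
((u(-2) + R(-3, -5 + 2))*2)*b = ((-5 + (-3 + (-5 + 2)²))*2)*1 = ((-5 + (-3 + (-3)²))*2)*1 = ((-5 + (-3 + 9))*2)*1 = ((-5 + 6)*2)*1 = (1*2)*1 = 2*1 = 2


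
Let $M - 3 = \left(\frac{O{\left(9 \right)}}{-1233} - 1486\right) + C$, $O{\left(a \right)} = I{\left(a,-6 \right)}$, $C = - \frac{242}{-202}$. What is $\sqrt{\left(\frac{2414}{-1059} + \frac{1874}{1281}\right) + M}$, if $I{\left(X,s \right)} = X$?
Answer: $\frac{59 i \sqrt{16674741203674213527}}{6256994541} \approx 38.505 i$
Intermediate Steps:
$C = \frac{121}{101}$ ($C = \left(-242\right) \left(- \frac{1}{202}\right) = \frac{121}{101} \approx 1.198$)
$O{\left(a \right)} = a$
$M = - \frac{20503795}{13837}$ ($M = 3 + \left(\left(\frac{9}{-1233} - 1486\right) + \frac{121}{101}\right) = 3 + \left(\left(9 \left(- \frac{1}{1233}\right) - 1486\right) + \frac{121}{101}\right) = 3 + \left(\left(- \frac{1}{137} - 1486\right) + \frac{121}{101}\right) = 3 + \left(- \frac{203583}{137} + \frac{121}{101}\right) = 3 - \frac{20545306}{13837} = - \frac{20503795}{13837} \approx -1481.8$)
$\sqrt{\left(\frac{2414}{-1059} + \frac{1874}{1281}\right) + M} = \sqrt{\left(\frac{2414}{-1059} + \frac{1874}{1281}\right) - \frac{20503795}{13837}} = \sqrt{\left(2414 \left(- \frac{1}{1059}\right) + 1874 \cdot \frac{1}{1281}\right) - \frac{20503795}{13837}} = \sqrt{\left(- \frac{2414}{1059} + \frac{1874}{1281}\right) - \frac{20503795}{13837}} = \sqrt{- \frac{369256}{452193} - \frac{20503795}{13837}} = \sqrt{- \frac{9276781967707}{6256994541}} = \frac{59 i \sqrt{16674741203674213527}}{6256994541}$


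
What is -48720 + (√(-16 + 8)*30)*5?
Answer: -48720 + 300*I*√2 ≈ -48720.0 + 424.26*I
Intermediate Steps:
-48720 + (√(-16 + 8)*30)*5 = -48720 + (√(-8)*30)*5 = -48720 + ((2*I*√2)*30)*5 = -48720 + (60*I*√2)*5 = -48720 + 300*I*√2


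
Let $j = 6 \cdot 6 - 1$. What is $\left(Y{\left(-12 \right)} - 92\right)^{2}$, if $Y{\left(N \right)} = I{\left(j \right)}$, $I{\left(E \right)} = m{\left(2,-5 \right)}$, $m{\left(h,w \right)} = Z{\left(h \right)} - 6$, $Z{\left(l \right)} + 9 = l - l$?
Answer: $11449$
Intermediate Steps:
$Z{\left(l \right)} = -9$ ($Z{\left(l \right)} = -9 + \left(l - l\right) = -9 + 0 = -9$)
$j = 35$ ($j = 36 - 1 = 35$)
$m{\left(h,w \right)} = -15$ ($m{\left(h,w \right)} = -9 - 6 = -15$)
$I{\left(E \right)} = -15$
$Y{\left(N \right)} = -15$
$\left(Y{\left(-12 \right)} - 92\right)^{2} = \left(-15 - 92\right)^{2} = \left(-107\right)^{2} = 11449$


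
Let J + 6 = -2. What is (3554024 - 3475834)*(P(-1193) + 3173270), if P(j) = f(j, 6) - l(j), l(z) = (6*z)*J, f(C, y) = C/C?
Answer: 243640587330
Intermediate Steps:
J = -8 (J = -6 - 2 = -8)
f(C, y) = 1
l(z) = -48*z (l(z) = (6*z)*(-8) = -48*z)
P(j) = 1 + 48*j (P(j) = 1 - (-48)*j = 1 + 48*j)
(3554024 - 3475834)*(P(-1193) + 3173270) = (3554024 - 3475834)*((1 + 48*(-1193)) + 3173270) = 78190*((1 - 57264) + 3173270) = 78190*(-57263 + 3173270) = 78190*3116007 = 243640587330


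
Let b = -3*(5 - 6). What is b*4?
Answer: 12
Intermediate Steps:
b = 3 (b = -3*(-1) = 3)
b*4 = 3*4 = 12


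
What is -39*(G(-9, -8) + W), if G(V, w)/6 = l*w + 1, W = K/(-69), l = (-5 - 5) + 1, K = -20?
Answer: -393146/23 ≈ -17093.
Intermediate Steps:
l = -9 (l = -10 + 1 = -9)
W = 20/69 (W = -20/(-69) = -20*(-1/69) = 20/69 ≈ 0.28986)
G(V, w) = 6 - 54*w (G(V, w) = 6*(-9*w + 1) = 6*(1 - 9*w) = 6 - 54*w)
-39*(G(-9, -8) + W) = -39*((6 - 54*(-8)) + 20/69) = -39*((6 + 432) + 20/69) = -39*(438 + 20/69) = -39*30242/69 = -393146/23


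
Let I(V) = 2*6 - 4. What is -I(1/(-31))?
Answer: -8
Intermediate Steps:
I(V) = 8 (I(V) = 12 - 4 = 8)
-I(1/(-31)) = -1*8 = -8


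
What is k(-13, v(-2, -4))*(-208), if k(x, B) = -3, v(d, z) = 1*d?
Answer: 624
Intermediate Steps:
v(d, z) = d
k(-13, v(-2, -4))*(-208) = -3*(-208) = 624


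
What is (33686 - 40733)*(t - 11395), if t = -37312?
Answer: 343238229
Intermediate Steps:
(33686 - 40733)*(t - 11395) = (33686 - 40733)*(-37312 - 11395) = -7047*(-48707) = 343238229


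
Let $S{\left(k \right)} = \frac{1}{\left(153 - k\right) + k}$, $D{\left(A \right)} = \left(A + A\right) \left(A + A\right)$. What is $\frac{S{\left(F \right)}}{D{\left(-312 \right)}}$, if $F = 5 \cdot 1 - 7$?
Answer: $\frac{1}{59574528} \approx 1.6786 \cdot 10^{-8}$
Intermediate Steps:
$F = -2$ ($F = 5 - 7 = -2$)
$D{\left(A \right)} = 4 A^{2}$ ($D{\left(A \right)} = 2 A 2 A = 4 A^{2}$)
$S{\left(k \right)} = \frac{1}{153}$
$\frac{S{\left(F \right)}}{D{\left(-312 \right)}} = \frac{1}{153 \cdot 4 \left(-312\right)^{2}} = \frac{1}{153 \cdot 4 \cdot 97344} = \frac{1}{153 \cdot 389376} = \frac{1}{153} \cdot \frac{1}{389376} = \frac{1}{59574528}$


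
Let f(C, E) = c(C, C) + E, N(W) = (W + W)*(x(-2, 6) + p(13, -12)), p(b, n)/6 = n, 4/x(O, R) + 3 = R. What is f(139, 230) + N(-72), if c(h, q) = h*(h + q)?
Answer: 49048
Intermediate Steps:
x(O, R) = 4/(-3 + R)
p(b, n) = 6*n
N(W) = -424*W/3 (N(W) = (W + W)*(4/(-3 + 6) + 6*(-12)) = (2*W)*(4/3 - 72) = (2*W)*(-212/3) = -424*W/3)
f(C, E) = E + 2*C**2 (f(C, E) = C*(C + C) + E = C*(2*C) + E = 2*C**2 + E = E + 2*C**2)
f(139, 230) + N(-72) = (230 + 2*139**2) - 424/3*(-72) = (230 + 2*19321) + 10176 = (230 + 38642) + 10176 = 38872 + 10176 = 49048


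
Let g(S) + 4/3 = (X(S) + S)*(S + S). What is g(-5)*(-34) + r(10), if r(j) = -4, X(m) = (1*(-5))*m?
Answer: 20524/3 ≈ 6841.3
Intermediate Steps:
X(m) = -5*m
g(S) = -4/3 - 8*S² (g(S) = -4/3 + (-5*S + S)*(S + S) = -4/3 + (-4*S)*(2*S) = -4/3 - 8*S²)
g(-5)*(-34) + r(10) = (-4/3 - 8*(-5)²)*(-34) - 4 = (-4/3 - 8*25)*(-34) - 4 = (-4/3 - 200)*(-34) - 4 = -604/3*(-34) - 4 = 20536/3 - 4 = 20524/3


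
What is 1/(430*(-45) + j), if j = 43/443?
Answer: -443/8572007 ≈ -5.1680e-5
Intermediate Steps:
j = 43/443 (j = 43*(1/443) = 43/443 ≈ 0.097065)
1/(430*(-45) + j) = 1/(430*(-45) + 43/443) = 1/(-19350 + 43/443) = 1/(-8572007/443) = -443/8572007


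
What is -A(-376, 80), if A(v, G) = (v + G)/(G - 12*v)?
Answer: 37/574 ≈ 0.064460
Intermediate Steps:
A(v, G) = (G + v)/(G - 12*v)
-A(-376, 80) = -(80 - 376)/(80 - 12*(-376)) = -(-296)/(80 + 4512) = -(-296)/4592 = -1*(-37/574) = 37/574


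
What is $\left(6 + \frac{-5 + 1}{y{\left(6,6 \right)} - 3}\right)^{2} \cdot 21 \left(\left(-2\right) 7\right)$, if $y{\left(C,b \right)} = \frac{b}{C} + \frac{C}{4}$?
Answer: $-57624$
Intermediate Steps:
$y{\left(C,b \right)} = \frac{C}{4} + \frac{b}{C}$ ($y{\left(C,b \right)} = \frac{b}{C} + C \frac{1}{4} = \frac{b}{C} + \frac{C}{4} = \frac{C}{4} + \frac{b}{C}$)
$\left(6 + \frac{-5 + 1}{y{\left(6,6 \right)} - 3}\right)^{2} \cdot 21 \left(\left(-2\right) 7\right) = \left(6 + \frac{-5 + 1}{\left(\frac{1}{4} \cdot 6 + \frac{6}{6}\right) - 3}\right)^{2} \cdot 21 \left(\left(-2\right) 7\right) = \left(6 - \frac{4}{\left(\frac{3}{2} + 6 \cdot \frac{1}{6}\right) - 3}\right)^{2} \cdot 21 \left(-14\right) = \left(6 - \frac{4}{\left(\frac{3}{2} + 1\right) - 3}\right)^{2} \cdot 21 \left(-14\right) = \left(6 - \frac{4}{\frac{5}{2} - 3}\right)^{2} \cdot 21 \left(-14\right) = \left(6 - \frac{4}{- \frac{1}{2}}\right)^{2} \cdot 21 \left(-14\right) = \left(6 - -8\right)^{2} \cdot 21 \left(-14\right) = \left(6 + 8\right)^{2} \cdot 21 \left(-14\right) = 14^{2} \cdot 21 \left(-14\right) = 196 \cdot 21 \left(-14\right) = 4116 \left(-14\right) = -57624$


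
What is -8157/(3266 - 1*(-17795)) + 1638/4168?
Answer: 249771/43891124 ≈ 0.0056907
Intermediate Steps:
-8157/(3266 - 1*(-17795)) + 1638/4168 = -8157/(3266 + 17795) + 1638*(1/4168) = -8157/21061 + 819/2084 = 249771/43891124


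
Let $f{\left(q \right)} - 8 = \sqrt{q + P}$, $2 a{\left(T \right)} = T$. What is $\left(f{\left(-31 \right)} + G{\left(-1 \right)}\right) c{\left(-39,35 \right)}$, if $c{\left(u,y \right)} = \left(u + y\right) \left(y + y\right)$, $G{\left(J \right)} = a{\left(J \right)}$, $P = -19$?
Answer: $-2100 - 1400 i \sqrt{2} \approx -2100.0 - 1979.9 i$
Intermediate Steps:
$a{\left(T \right)} = \frac{T}{2}$
$G{\left(J \right)} = \frac{J}{2}$
$f{\left(q \right)} = 8 + \sqrt{-19 + q}$ ($f{\left(q \right)} = 8 + \sqrt{q - 19} = 8 + \sqrt{-19 + q}$)
$c{\left(u,y \right)} = 2 y \left(u + y\right)$ ($c{\left(u,y \right)} = \left(u + y\right) 2 y = 2 y \left(u + y\right)$)
$\left(f{\left(-31 \right)} + G{\left(-1 \right)}\right) c{\left(-39,35 \right)} = \left(\left(8 + \sqrt{-19 - 31}\right) + \frac{1}{2} \left(-1\right)\right) 2 \cdot 35 \left(-39 + 35\right) = \left(\left(8 + \sqrt{-50}\right) - \frac{1}{2}\right) 2 \cdot 35 \left(-4\right) = \left(\left(8 + 5 i \sqrt{2}\right) - \frac{1}{2}\right) \left(-280\right) = \left(\frac{15}{2} + 5 i \sqrt{2}\right) \left(-280\right) = -2100 - 1400 i \sqrt{2}$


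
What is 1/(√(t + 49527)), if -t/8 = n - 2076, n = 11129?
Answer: -I*√22897/22897 ≈ -0.0066086*I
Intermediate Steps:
t = -72424 (t = -8*(11129 - 2076) = -8*9053 = -72424)
1/(√(t + 49527)) = 1/(√(-72424 + 49527)) = 1/(√(-22897)) = 1/(I*√22897) = -I*√22897/22897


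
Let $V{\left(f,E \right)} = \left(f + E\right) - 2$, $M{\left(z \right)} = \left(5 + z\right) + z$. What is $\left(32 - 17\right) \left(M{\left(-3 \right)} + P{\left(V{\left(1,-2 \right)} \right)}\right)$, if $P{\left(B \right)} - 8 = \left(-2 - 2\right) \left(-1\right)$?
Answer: $165$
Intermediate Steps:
$M{\left(z \right)} = 5 + 2 z$
$V{\left(f,E \right)} = -2 + E + f$ ($V{\left(f,E \right)} = \left(E + f\right) - 2 = -2 + E + f$)
$P{\left(B \right)} = 12$ ($P{\left(B \right)} = 8 + \left(-2 - 2\right) \left(-1\right) = 8 - -4 = 8 + 4 = 12$)
$\left(32 - 17\right) \left(M{\left(-3 \right)} + P{\left(V{\left(1,-2 \right)} \right)}\right) = \left(32 - 17\right) \left(\left(5 + 2 \left(-3\right)\right) + 12\right) = \left(32 - 17\right) \left(\left(5 - 6\right) + 12\right) = 15 \left(-1 + 12\right) = 15 \cdot 11 = 165$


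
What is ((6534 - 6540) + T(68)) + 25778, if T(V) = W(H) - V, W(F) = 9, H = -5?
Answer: 25713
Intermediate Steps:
T(V) = 9 - V
((6534 - 6540) + T(68)) + 25778 = ((6534 - 6540) + (9 - 1*68)) + 25778 = (-6 + (9 - 68)) + 25778 = (-6 - 59) + 25778 = -65 + 25778 = 25713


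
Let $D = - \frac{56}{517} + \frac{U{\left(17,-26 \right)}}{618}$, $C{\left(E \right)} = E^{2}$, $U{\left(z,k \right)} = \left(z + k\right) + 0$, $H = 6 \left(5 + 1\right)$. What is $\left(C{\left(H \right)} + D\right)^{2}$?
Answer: $\frac{19047727562385025}{11342676004} \approx 1.6793 \cdot 10^{6}$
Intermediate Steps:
$H = 36$ ($H = 6 \cdot 6 = 36$)
$U{\left(z,k \right)} = k + z$ ($U{\left(z,k \right)} = \left(k + z\right) + 0 = k + z$)
$D = - \frac{13087}{106502}$ ($D = - \frac{56}{517} + \frac{-26 + 17}{618} = \left(-56\right) \frac{1}{517} - \frac{3}{206} = - \frac{56}{517} - \frac{3}{206} = - \frac{13087}{106502} \approx -0.12288$)
$\left(C{\left(H \right)} + D\right)^{2} = \left(36^{2} - \frac{13087}{106502}\right)^{2} = \left(1296 - \frac{13087}{106502}\right)^{2} = \left(\frac{138013505}{106502}\right)^{2} = \frac{19047727562385025}{11342676004}$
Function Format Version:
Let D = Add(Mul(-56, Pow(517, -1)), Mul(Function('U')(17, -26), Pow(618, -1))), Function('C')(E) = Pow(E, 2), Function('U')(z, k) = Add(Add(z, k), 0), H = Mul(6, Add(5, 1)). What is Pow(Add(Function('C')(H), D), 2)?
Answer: Rational(19047727562385025, 11342676004) ≈ 1.6793e+6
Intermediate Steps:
H = 36 (H = Mul(6, 6) = 36)
Function('U')(z, k) = Add(k, z) (Function('U')(z, k) = Add(Add(k, z), 0) = Add(k, z))
D = Rational(-13087, 106502) (D = Add(Mul(-56, Pow(517, -1)), Mul(Add(-26, 17), Pow(618, -1))) = Add(Mul(-56, Rational(1, 517)), Mul(-9, Rational(1, 618))) = Add(Rational(-56, 517), Rational(-3, 206)) = Rational(-13087, 106502) ≈ -0.12288)
Pow(Add(Function('C')(H), D), 2) = Pow(Add(Pow(36, 2), Rational(-13087, 106502)), 2) = Pow(Add(1296, Rational(-13087, 106502)), 2) = Pow(Rational(138013505, 106502), 2) = Rational(19047727562385025, 11342676004)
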